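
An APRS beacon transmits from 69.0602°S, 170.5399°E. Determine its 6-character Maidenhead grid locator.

RC50gw

Add 180° to longitude and 90° to latitude: 350.5399, 20.9398.
Field: lon ⌊350.5399/20⌋ = 17 → R; lat ⌊20.9398/10⌋ = 2 → C.
Square: lon ⌊10.5399/2⌋ = 5; lat ⌊0.9398/1⌋ = 0.
Subsquare: lon ⌊0.5399/0.0833333⌋ = 6 → g; lat ⌊0.9398/0.0416667⌋ = 22 → w.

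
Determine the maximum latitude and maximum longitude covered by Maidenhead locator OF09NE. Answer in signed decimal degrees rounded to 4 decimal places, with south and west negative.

Field O=14, F=5: +14·20° lon, +5·10° lat → SW at lon 100°, lat -40°.
Square 0, 9: +0·2° lon, +9·1° lat → SW at lon 100°, lat -31°.
Subsquare n=13, e=4: +13·0.0833333° lon, +4·0.0416667° lat → SW at lon 101.083°, lat -30.8333°.
Cell spans 0.0833333° lon × 0.0416667° lat. NE corner is SW corner plus one full cell.
latitude -30.7917, longitude 101.1667.

-30.7917, 101.1667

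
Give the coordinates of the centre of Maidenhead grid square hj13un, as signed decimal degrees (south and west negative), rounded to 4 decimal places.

Field H=7, J=9: +7·20° lon, +9·10° lat → SW at lon -40°, lat 0°.
Square 1, 3: +1·2° lon, +3·1° lat → SW at lon -38°, lat 3°.
Subsquare u=20, n=13: +20·0.0833333° lon, +13·0.0416667° lat → SW at lon -36.3333°, lat 3.54167°.
Cell spans 0.0833333° lon × 0.0416667° lat. Centre is SW corner plus half of each.
latitude 3.5625, longitude -36.2917.

3.5625, -36.2917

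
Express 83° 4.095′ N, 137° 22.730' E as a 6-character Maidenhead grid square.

PR83qb

Shift to the Maidenhead origin (180°W, 90°S): lon 317.3788, lat 173.0683.
Field: 317.3788/20 → 15 → P, 173.0683/10 → 17 → R; chars PR.
Square: 17.3788/2 → 8, 3.0683/1 → 3; chars 83.
Subsquare: 1.3788/0.0833333 → 16 → q, 0.0683/0.0416667 → 1 → b; chars qb.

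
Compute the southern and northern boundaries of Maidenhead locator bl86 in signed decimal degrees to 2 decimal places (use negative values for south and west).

26.00, 27.00

Field B=1, L=11: +1·20° lon, +11·10° lat → SW at lon -160°, lat 20°.
Square 8, 6: +8·2° lon, +6·1° lat → SW at lon -144°, lat 26°.
Cell spans 2° lon × 1° lat.
south 26.00, north 27.00.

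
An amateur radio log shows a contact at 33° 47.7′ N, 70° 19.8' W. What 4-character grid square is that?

FM43

Offset from 180°W / 90°S: lon 109.67°, lat 123.80°.
Field (20°×10°, letters A–R): 109.67/20 → 5 → F, 123.80/10 → 12 → M; chars FM.
Square (2°×1°, digits 0–9): 9.67/2 → 4, 3.80/1 → 3; chars 43.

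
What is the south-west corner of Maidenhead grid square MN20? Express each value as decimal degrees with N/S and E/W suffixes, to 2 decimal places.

40.00° N, 64.00° E

Field M=12, N=13: +12·20° lon, +13·10° lat → SW at lon 60°, lat 40°.
Square 2, 0: +2·2° lon, +0·1° lat → SW at lon 64°, lat 40°.
latitude 40.00° N, longitude 64.00° E.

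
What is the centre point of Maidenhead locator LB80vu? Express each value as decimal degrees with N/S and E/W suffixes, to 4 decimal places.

Field L=11, B=1: +11·20° lon, +1·10° lat → SW at lon 40°, lat -80°.
Square 8, 0: +8·2° lon, +0·1° lat → SW at lon 56°, lat -80°.
Subsquare v=21, u=20: +21·0.0833333° lon, +20·0.0416667° lat → SW at lon 57.75°, lat -79.1667°.
Cell spans 0.0833333° lon × 0.0416667° lat. Centre is SW corner plus half of each.
latitude 79.1458° S, longitude 57.7917° E.

79.1458° S, 57.7917° E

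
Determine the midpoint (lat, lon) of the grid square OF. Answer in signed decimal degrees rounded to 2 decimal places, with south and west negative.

-35.00, 110.00

Field O=14, F=5: +14·20° lon, +5·10° lat → SW at lon 100°, lat -40°.
Cell spans 20° lon × 10° lat. Centre is SW corner plus half of each.
latitude -35.00, longitude 110.00.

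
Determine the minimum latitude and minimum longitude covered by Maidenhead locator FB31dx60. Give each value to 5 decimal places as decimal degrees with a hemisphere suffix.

78.04167° S, 73.70000° W

Field F=5, B=1: +5·20° lon, +1·10° lat → SW at lon -80°, lat -80°.
Square 3, 1: +3·2° lon, +1·1° lat → SW at lon -74°, lat -79°.
Subsquare d=3, x=23: +3·0.0833333° lon, +23·0.0416667° lat → SW at lon -73.75°, lat -78.0417°.
Extended square 6, 0: +6·0.00833333° lon, +0·0.00416667° lat → SW at lon -73.7°, lat -78.0417°.
latitude 78.04167° S, longitude 73.70000° W.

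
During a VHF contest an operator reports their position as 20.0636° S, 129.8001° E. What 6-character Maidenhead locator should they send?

PG49vw

Shift to the Maidenhead origin (180°W, 90°S): lon 309.8001, lat 69.9364.
Field (20°×10°, letters A–R): 309.8001/20 → 15 → P, 69.9364/10 → 6 → G; chars PG.
Square (2°×1°, digits 0–9): 9.8001/2 → 4, 9.9364/1 → 9; chars 49.
Subsquare (5′×2.5′, letters a–x): 1.8001/0.0833333 → 21 → v, 0.9364/0.0416667 → 22 → w; chars vw.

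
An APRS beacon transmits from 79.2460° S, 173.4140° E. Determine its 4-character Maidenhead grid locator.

RB60

Shift to the Maidenhead origin (180°W, 90°S): lon 353.41, lat 10.75.
Field: lon ⌊353.41/20⌋ = 17 → R; lat ⌊10.75/10⌋ = 1 → B.
Square: lon ⌊13.41/2⌋ = 6; lat ⌊0.75/1⌋ = 0.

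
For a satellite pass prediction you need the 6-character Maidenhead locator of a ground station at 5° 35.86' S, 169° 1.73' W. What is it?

AI54lj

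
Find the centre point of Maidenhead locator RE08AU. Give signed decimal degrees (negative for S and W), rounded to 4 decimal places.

Field R=17, E=4: +17·20° lon, +4·10° lat → SW at lon 160°, lat -50°.
Square 0, 8: +0·2° lon, +8·1° lat → SW at lon 160°, lat -42°.
Subsquare a=0, u=20: +0·0.0833333° lon, +20·0.0416667° lat → SW at lon 160°, lat -41.1667°.
Cell spans 0.0833333° lon × 0.0416667° lat. Centre is SW corner plus half of each.
latitude -41.1458, longitude 160.0417.

-41.1458, 160.0417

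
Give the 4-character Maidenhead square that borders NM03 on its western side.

MM93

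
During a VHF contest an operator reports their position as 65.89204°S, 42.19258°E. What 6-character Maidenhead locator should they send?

Offset from 180°W / 90°S: lon 222.1926°, lat 24.1080°.
Field: 222.1926/20 → 11 → L, 24.1080/10 → 2 → C; chars LC.
Square: 2.1926/2 → 1, 4.1080/1 → 4; chars 14.
Subsquare: 0.1926/0.0833333 → 2 → c, 0.1080/0.0416667 → 2 → c; chars cc.

LC14cc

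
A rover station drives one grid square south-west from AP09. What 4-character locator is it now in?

Longitude square 0; −1 → -1, wraps to 9, carry into field.
Longitude field A = 0; −1 → -1, wraps to 17 = R, wrapping around the antimeridian.
Latitude square 9; −1 → 8.

RP98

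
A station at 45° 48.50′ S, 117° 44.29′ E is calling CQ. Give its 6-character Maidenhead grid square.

OE84ue

Shift to the Maidenhead origin (180°W, 90°S): lon 297.7382, lat 44.1917.
Field (20°×10°, letters A–R): 297.7382/20 → 14 → O, 44.1917/10 → 4 → E; chars OE.
Square (2°×1°, digits 0–9): 17.7382/2 → 8, 4.1917/1 → 4; chars 84.
Subsquare (5′×2.5′, letters a–x): 1.7382/0.0833333 → 20 → u, 0.1917/0.0416667 → 4 → e; chars ue.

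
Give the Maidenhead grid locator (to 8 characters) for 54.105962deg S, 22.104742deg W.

Offset from 180°W / 90°S: lon 157.89526°, lat 35.89404°.
Field: lon ⌊157.89526/20⌋ = 7 → H; lat ⌊35.89404/10⌋ = 3 → D.
Square: lon ⌊17.89526/2⌋ = 8; lat ⌊5.89404/1⌋ = 5.
Subsquare: lon ⌊1.89526/0.0833333⌋ = 22 → w; lat ⌊0.89404/0.0416667⌋ = 21 → v.
Extended square: lon ⌊0.06192/0.00833333⌋ = 7; lat ⌊0.01904/0.00416667⌋ = 4.

HD85wv74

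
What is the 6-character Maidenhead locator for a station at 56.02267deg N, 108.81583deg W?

DO56oa

Shift to the Maidenhead origin (180°W, 90°S): lon 71.1842, lat 146.0227.
Field: 71.1842/20 → 3 → D, 146.0227/10 → 14 → O; chars DO.
Square: 11.1842/2 → 5, 6.0227/1 → 6; chars 56.
Subsquare: 1.1842/0.0833333 → 14 → o, 0.0227/0.0416667 → 0 → a; chars oa.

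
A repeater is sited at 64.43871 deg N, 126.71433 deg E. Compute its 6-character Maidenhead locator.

Shift to the Maidenhead origin (180°W, 90°S): lon 306.7143, lat 154.4387.
Field: lon ⌊306.7143/20⌋ = 15 → P; lat ⌊154.4387/10⌋ = 15 → P.
Square: lon ⌊6.7143/2⌋ = 3; lat ⌊4.4387/1⌋ = 4.
Subsquare: lon ⌊0.7143/0.0833333⌋ = 8 → i; lat ⌊0.4387/0.0416667⌋ = 10 → k.

PP34ik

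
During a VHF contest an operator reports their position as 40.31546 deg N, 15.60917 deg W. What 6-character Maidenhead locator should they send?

IN20eh

Offset from 180°W / 90°S: lon 164.3908°, lat 130.3155°.
Field: 164.3908/20 → 8 → I, 130.3155/10 → 13 → N; chars IN.
Square: 4.3908/2 → 2, 0.3155/1 → 0; chars 20.
Subsquare: 0.3908/0.0833333 → 4 → e, 0.3155/0.0416667 → 7 → h; chars eh.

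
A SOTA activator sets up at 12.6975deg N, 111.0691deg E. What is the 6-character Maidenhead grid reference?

OK52mq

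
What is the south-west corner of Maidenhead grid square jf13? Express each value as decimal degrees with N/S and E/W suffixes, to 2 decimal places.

Field J=9, F=5: +9·20° lon, +5·10° lat → SW at lon 0°, lat -40°.
Square 1, 3: +1·2° lon, +3·1° lat → SW at lon 2°, lat -37°.
latitude 37.00° S, longitude 2.00° E.

37.00° S, 2.00° E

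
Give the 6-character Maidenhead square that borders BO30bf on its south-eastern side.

BO30ce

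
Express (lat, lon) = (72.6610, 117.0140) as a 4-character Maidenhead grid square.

Add 180° to longitude and 90° to latitude: 297.01, 162.66.
Field: lon ⌊297.01/20⌋ = 14 → O; lat ⌊162.66/10⌋ = 16 → Q.
Square: lon ⌊17.01/2⌋ = 8; lat ⌊2.66/1⌋ = 2.

OQ82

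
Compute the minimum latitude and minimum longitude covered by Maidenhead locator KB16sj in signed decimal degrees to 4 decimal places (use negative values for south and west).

-73.6250, 23.5000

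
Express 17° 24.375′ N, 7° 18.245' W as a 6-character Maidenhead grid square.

Add 180° to longitude and 90° to latitude: 172.6959, 107.4062.
Field (20°×10°, letters A–R): lon ⌊172.6959/20⌋ = 8 → I; lat ⌊107.4062/10⌋ = 10 → K.
Square (2°×1°, digits 0–9): lon ⌊12.6959/2⌋ = 6; lat ⌊7.4062/1⌋ = 7.
Subsquare (5′×2.5′, letters a–x): lon ⌊0.6959/0.0833333⌋ = 8 → i; lat ⌊0.4062/0.0416667⌋ = 9 → j.

IK67ij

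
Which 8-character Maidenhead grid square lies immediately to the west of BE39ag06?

BE29xg96

Longitude extended square 0; −1 → -1, wraps to 9, carry into subsquare.
Longitude subsquare a = 0; −1 → -1, wraps to 23 = x, carry into square.
Longitude square 3; −1 → 2.
The latitude characters are unchanged.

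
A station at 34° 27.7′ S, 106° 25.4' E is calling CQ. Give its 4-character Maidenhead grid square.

OF35

Add 180° to longitude and 90° to latitude: 286.42, 55.54.
Field: lon ⌊286.42/20⌋ = 14 → O; lat ⌊55.54/10⌋ = 5 → F.
Square: lon ⌊6.42/2⌋ = 3; lat ⌊5.54/1⌋ = 5.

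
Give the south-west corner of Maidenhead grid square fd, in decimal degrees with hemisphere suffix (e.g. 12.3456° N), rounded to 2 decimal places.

Field F=5, D=3: +5·20° lon, +3·10° lat → SW at lon -80°, lat -60°.
latitude 60.00° S, longitude 80.00° W.

60.00° S, 80.00° W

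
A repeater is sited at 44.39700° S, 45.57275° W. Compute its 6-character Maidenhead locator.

GE75fo

Shift to the Maidenhead origin (180°W, 90°S): lon 134.4273, lat 45.6030.
Field (20°×10°, letters A–R): lon ⌊134.4273/20⌋ = 6 → G; lat ⌊45.6030/10⌋ = 4 → E.
Square (2°×1°, digits 0–9): lon ⌊14.4273/2⌋ = 7; lat ⌊5.6030/1⌋ = 5.
Subsquare (5′×2.5′, letters a–x): lon ⌊0.4273/0.0833333⌋ = 5 → f; lat ⌊0.6030/0.0416667⌋ = 14 → o.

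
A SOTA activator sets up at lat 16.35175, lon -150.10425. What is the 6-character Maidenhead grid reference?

BK46wi

Offset from 180°W / 90°S: lon 29.8957°, lat 106.3517°.
Field: 29.8957/20 → 1 → B, 106.3517/10 → 10 → K; chars BK.
Square: 9.8957/2 → 4, 6.3517/1 → 6; chars 46.
Subsquare: 1.8957/0.0833333 → 22 → w, 0.3517/0.0416667 → 8 → i; chars wi.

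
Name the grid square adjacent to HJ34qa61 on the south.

Latitude extended square 1; −1 → 0.
The longitude characters are unchanged.

HJ34qa60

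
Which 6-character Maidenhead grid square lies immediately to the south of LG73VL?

LG73vk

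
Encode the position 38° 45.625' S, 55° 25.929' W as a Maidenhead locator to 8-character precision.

Offset from 180°W / 90°S: lon 124.56785°, lat 51.23958°.
Field: 124.56785/20 → 6 → G, 51.23958/10 → 5 → F; chars GF.
Square: 4.56785/2 → 2, 1.23958/1 → 1; chars 21.
Subsquare: 0.56785/0.0833333 → 6 → g, 0.23958/0.0416667 → 5 → f; chars gf.
Extended square: 0.06785/0.00833333 → 8, 0.03125/0.00416667 → 7; chars 87.

GF21gf87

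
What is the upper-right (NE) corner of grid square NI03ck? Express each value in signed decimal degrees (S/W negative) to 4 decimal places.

Field N=13, I=8: +13·20° lon, +8·10° lat → SW at lon 80°, lat -10°.
Square 0, 3: +0·2° lon, +3·1° lat → SW at lon 80°, lat -7°.
Subsquare c=2, k=10: +2·0.0833333° lon, +10·0.0416667° lat → SW at lon 80.1667°, lat -6.58333°.
Cell spans 0.0833333° lon × 0.0416667° lat. NE corner is SW corner plus one full cell.
latitude -6.5417, longitude 80.2500.

-6.5417, 80.2500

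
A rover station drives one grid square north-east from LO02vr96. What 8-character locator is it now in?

Longitude extended square 9; +1 → 10, wraps to 0, carry into subsquare.
Longitude subsquare v = 21; +1 → 22 = w.
Latitude extended square 6; +1 → 7.

LO02wr07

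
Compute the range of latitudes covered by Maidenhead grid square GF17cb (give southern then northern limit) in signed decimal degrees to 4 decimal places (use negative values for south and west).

Field G=6, F=5: +6·20° lon, +5·10° lat → SW at lon -60°, lat -40°.
Square 1, 7: +1·2° lon, +7·1° lat → SW at lon -58°, lat -33°.
Subsquare c=2, b=1: +2·0.0833333° lon, +1·0.0416667° lat → SW at lon -57.8333°, lat -32.9583°.
Cell spans 0.0833333° lon × 0.0416667° lat.
south -32.9583, north -32.9167.

-32.9583, -32.9167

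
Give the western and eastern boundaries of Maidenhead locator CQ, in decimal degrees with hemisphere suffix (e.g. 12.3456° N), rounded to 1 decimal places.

Field C=2, Q=16: +2·20° lon, +16·10° lat → SW at lon -140°, lat 70°.
Cell spans 20° lon × 10° lat.
west 140.0° W, east 120.0° W.

140.0° W, 120.0° W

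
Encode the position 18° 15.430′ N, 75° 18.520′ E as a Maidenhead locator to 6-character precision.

Add 180° to longitude and 90° to latitude: 255.3087, 108.2572.
Field (20°×10°, letters A–R): lon ⌊255.3087/20⌋ = 12 → M; lat ⌊108.2572/10⌋ = 10 → K.
Square (2°×1°, digits 0–9): lon ⌊15.3087/2⌋ = 7; lat ⌊8.2572/1⌋ = 8.
Subsquare (5′×2.5′, letters a–x): lon ⌊1.3087/0.0833333⌋ = 15 → p; lat ⌊0.2572/0.0416667⌋ = 6 → g.

MK78pg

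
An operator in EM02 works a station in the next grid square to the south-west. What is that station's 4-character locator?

DM91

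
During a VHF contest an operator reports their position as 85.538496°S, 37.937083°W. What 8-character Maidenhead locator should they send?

Offset from 180°W / 90°S: lon 142.06292°, lat 4.46150°.
Field: 142.06292/20 → 7 → H, 4.46150/10 → 0 → A; chars HA.
Square: 2.06292/2 → 1, 4.46150/1 → 4; chars 14.
Subsquare: 0.06292/0.0833333 → 0 → a, 0.46150/0.0416667 → 11 → l; chars al.
Extended square: 0.06292/0.00833333 → 7, 0.00317/0.00416667 → 0; chars 70.

HA14al70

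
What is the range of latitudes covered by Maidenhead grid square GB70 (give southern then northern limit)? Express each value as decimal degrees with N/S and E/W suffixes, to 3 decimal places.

80.000° S, 79.000° S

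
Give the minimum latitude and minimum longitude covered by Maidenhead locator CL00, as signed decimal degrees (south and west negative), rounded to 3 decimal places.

20.000, -140.000

Field C=2, L=11: +2·20° lon, +11·10° lat → SW at lon -140°, lat 20°.
Square 0, 0: +0·2° lon, +0·1° lat → SW at lon -140°, lat 20°.
latitude 20.000, longitude -140.000.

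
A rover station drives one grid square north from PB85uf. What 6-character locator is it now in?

PB85ug

Latitude subsquare f = 5; +1 → 6 = g.
The longitude characters are unchanged.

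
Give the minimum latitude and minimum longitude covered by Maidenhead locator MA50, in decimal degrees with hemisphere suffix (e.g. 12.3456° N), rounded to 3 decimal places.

Field M=12, A=0: +12·20° lon, +0·10° lat → SW at lon 60°, lat -90°.
Square 5, 0: +5·2° lon, +0·1° lat → SW at lon 70°, lat -90°.
latitude 90.000° S, longitude 70.000° E.

90.000° S, 70.000° E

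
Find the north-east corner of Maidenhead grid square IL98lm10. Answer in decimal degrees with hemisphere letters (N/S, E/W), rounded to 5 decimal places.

28.50417° N, 1.06667° W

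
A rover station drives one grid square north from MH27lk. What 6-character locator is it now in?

MH27ll

Latitude subsquare k = 10; +1 → 11 = l.
The longitude characters are unchanged.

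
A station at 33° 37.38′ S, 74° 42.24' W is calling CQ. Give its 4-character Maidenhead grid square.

FF26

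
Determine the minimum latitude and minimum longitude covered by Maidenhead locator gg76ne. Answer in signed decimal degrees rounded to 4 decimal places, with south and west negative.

Field G=6, G=6: +6·20° lon, +6·10° lat → SW at lon -60°, lat -30°.
Square 7, 6: +7·2° lon, +6·1° lat → SW at lon -46°, lat -24°.
Subsquare n=13, e=4: +13·0.0833333° lon, +4·0.0416667° lat → SW at lon -44.9167°, lat -23.8333°.
latitude -23.8333, longitude -44.9167.

-23.8333, -44.9167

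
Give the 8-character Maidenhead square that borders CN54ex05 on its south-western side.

Longitude extended square 0; −1 → -1, wraps to 9, carry into subsquare.
Longitude subsquare e = 4; −1 → 3 = d.
Latitude extended square 5; −1 → 4.

CN54dx94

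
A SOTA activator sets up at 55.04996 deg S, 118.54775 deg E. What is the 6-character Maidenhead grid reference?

OD94gw

Offset from 180°W / 90°S: lon 298.5478°, lat 34.9500°.
Field (20°×10°, letters A–R): 298.5478/20 → 14 → O, 34.9500/10 → 3 → D; chars OD.
Square (2°×1°, digits 0–9): 18.5478/2 → 9, 4.9500/1 → 4; chars 94.
Subsquare (5′×2.5′, letters a–x): 0.5478/0.0833333 → 6 → g, 0.9500/0.0416667 → 22 → w; chars gw.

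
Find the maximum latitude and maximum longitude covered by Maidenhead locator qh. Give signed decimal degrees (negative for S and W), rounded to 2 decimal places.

-10.00, 160.00

Field Q=16, H=7: +16·20° lon, +7·10° lat → SW at lon 140°, lat -20°.
Cell spans 20° lon × 10° lat. NE corner is SW corner plus one full cell.
latitude -10.00, longitude 160.00.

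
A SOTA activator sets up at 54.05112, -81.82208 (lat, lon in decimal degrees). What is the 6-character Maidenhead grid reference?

EO94cb

Offset from 180°W / 90°S: lon 98.1779°, lat 144.0511°.
Field (20°×10°, letters A–R): lon ⌊98.1779/20⌋ = 4 → E; lat ⌊144.0511/10⌋ = 14 → O.
Square (2°×1°, digits 0–9): lon ⌊18.1779/2⌋ = 9; lat ⌊4.0511/1⌋ = 4.
Subsquare (5′×2.5′, letters a–x): lon ⌊0.1779/0.0833333⌋ = 2 → c; lat ⌊0.0511/0.0416667⌋ = 1 → b.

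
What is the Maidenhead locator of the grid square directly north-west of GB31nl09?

GB31mm90

Longitude extended square 0; −1 → -1, wraps to 9, carry into subsquare.
Longitude subsquare n = 13; −1 → 12 = m.
Latitude extended square 9; +1 → 10, wraps to 0, carry into subsquare.
Latitude subsquare l = 11; +1 → 12 = m.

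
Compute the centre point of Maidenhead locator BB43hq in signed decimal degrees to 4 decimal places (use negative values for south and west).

Field B=1, B=1: +1·20° lon, +1·10° lat → SW at lon -160°, lat -80°.
Square 4, 3: +4·2° lon, +3·1° lat → SW at lon -152°, lat -77°.
Subsquare h=7, q=16: +7·0.0833333° lon, +16·0.0416667° lat → SW at lon -151.417°, lat -76.3333°.
Cell spans 0.0833333° lon × 0.0416667° lat. Centre is SW corner plus half of each.
latitude -76.3125, longitude -151.3750.

-76.3125, -151.3750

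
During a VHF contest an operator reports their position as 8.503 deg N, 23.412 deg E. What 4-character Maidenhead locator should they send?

KJ18

Shift to the Maidenhead origin (180°W, 90°S): lon 203.41, lat 98.50.
Field: 203.41/20 → 10 → K, 98.50/10 → 9 → J; chars KJ.
Square: 3.41/2 → 1, 8.50/1 → 8; chars 18.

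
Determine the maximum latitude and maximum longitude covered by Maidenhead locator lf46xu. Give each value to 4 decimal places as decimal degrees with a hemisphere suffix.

33.1250° S, 50.0000° E

Field L=11, F=5: +11·20° lon, +5·10° lat → SW at lon 40°, lat -40°.
Square 4, 6: +4·2° lon, +6·1° lat → SW at lon 48°, lat -34°.
Subsquare x=23, u=20: +23·0.0833333° lon, +20·0.0416667° lat → SW at lon 49.9167°, lat -33.1667°.
Cell spans 0.0833333° lon × 0.0416667° lat. NE corner is SW corner plus one full cell.
latitude 33.1250° S, longitude 50.0000° E.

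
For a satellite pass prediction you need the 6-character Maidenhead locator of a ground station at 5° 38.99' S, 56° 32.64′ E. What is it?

LI84gi

Add 180° to longitude and 90° to latitude: 236.5440, 84.3502.
Field (20°×10°, letters A–R): lon ⌊236.5440/20⌋ = 11 → L; lat ⌊84.3502/10⌋ = 8 → I.
Square (2°×1°, digits 0–9): lon ⌊16.5440/2⌋ = 8; lat ⌊4.3502/1⌋ = 4.
Subsquare (5′×2.5′, letters a–x): lon ⌊0.5440/0.0833333⌋ = 6 → g; lat ⌊0.3502/0.0416667⌋ = 8 → i.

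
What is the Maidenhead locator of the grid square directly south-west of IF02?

HF91

Longitude square 0; −1 → -1, wraps to 9, carry into field.
Longitude field I = 8; −1 → 7 = H.
Latitude square 2; −1 → 1.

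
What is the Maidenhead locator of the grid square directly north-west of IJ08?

HJ99

Longitude square 0; −1 → -1, wraps to 9, carry into field.
Longitude field I = 8; −1 → 7 = H.
Latitude square 8; +1 → 9.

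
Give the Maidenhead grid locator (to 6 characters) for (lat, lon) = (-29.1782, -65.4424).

Shift to the Maidenhead origin (180°W, 90°S): lon 114.5576, lat 60.8218.
Field (20°×10°, letters A–R): 114.5576/20 → 5 → F, 60.8218/10 → 6 → G; chars FG.
Square (2°×1°, digits 0–9): 14.5576/2 → 7, 0.8218/1 → 0; chars 70.
Subsquare (5′×2.5′, letters a–x): 0.5576/0.0833333 → 6 → g, 0.8218/0.0416667 → 19 → t; chars gt.

FG70gt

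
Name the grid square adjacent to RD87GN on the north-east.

Longitude subsquare g = 6; +1 → 7 = h.
Latitude subsquare n = 13; +1 → 14 = o.

RD87ho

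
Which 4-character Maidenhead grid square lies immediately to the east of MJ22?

Longitude square 2; +1 → 3.
The latitude characters are unchanged.

MJ32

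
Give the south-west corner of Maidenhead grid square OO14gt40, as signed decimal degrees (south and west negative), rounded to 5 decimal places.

Field O=14, O=14: +14·20° lon, +14·10° lat → SW at lon 100°, lat 50°.
Square 1, 4: +1·2° lon, +4·1° lat → SW at lon 102°, lat 54°.
Subsquare g=6, t=19: +6·0.0833333° lon, +19·0.0416667° lat → SW at lon 102.5°, lat 54.7917°.
Extended square 4, 0: +4·0.00833333° lon, +0·0.00416667° lat → SW at lon 102.533°, lat 54.7917°.
latitude 54.79167, longitude 102.53333.

54.79167, 102.53333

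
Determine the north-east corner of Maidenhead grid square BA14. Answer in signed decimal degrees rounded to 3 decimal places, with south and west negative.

Field B=1, A=0: +1·20° lon, +0·10° lat → SW at lon -160°, lat -90°.
Square 1, 4: +1·2° lon, +4·1° lat → SW at lon -158°, lat -86°.
Cell spans 2° lon × 1° lat. NE corner is SW corner plus one full cell.
latitude -85.000, longitude -156.000.

-85.000, -156.000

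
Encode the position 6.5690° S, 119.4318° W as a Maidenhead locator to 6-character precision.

Offset from 180°W / 90°S: lon 60.5682°, lat 83.4310°.
Field (20°×10°, letters A–R): lon ⌊60.5682/20⌋ = 3 → D; lat ⌊83.4310/10⌋ = 8 → I.
Square (2°×1°, digits 0–9): lon ⌊0.5682/2⌋ = 0; lat ⌊3.4310/1⌋ = 3.
Subsquare (5′×2.5′, letters a–x): lon ⌊0.5682/0.0833333⌋ = 6 → g; lat ⌊0.4310/0.0416667⌋ = 10 → k.

DI03gk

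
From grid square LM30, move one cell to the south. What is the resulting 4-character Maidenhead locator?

LL39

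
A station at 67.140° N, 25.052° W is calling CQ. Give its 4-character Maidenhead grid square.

Add 180° to longitude and 90° to latitude: 154.95, 157.14.
Field: lon ⌊154.95/20⌋ = 7 → H; lat ⌊157.14/10⌋ = 15 → P.
Square: lon ⌊14.95/2⌋ = 7; lat ⌊7.14/1⌋ = 7.

HP77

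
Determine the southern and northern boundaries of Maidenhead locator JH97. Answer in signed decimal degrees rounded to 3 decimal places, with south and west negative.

-13.000, -12.000

Field J=9, H=7: +9·20° lon, +7·10° lat → SW at lon 0°, lat -20°.
Square 9, 7: +9·2° lon, +7·1° lat → SW at lon 18°, lat -13°.
Cell spans 2° lon × 1° lat.
south -13.000, north -12.000.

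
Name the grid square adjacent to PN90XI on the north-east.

QN00aj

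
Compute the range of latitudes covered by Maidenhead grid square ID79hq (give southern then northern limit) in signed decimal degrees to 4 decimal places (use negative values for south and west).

Field I=8, D=3: +8·20° lon, +3·10° lat → SW at lon -20°, lat -60°.
Square 7, 9: +7·2° lon, +9·1° lat → SW at lon -6°, lat -51°.
Subsquare h=7, q=16: +7·0.0833333° lon, +16·0.0416667° lat → SW at lon -5.41667°, lat -50.3333°.
Cell spans 0.0833333° lon × 0.0416667° lat.
south -50.3333, north -50.2917.

-50.3333, -50.2917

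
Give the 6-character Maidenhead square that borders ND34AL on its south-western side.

Longitude subsquare a = 0; −1 → -1, wraps to 23 = x, carry into square.
Longitude square 3; −1 → 2.
Latitude subsquare l = 11; −1 → 10 = k.

ND24xk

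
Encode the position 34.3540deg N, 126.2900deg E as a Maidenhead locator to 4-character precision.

PM34

Offset from 180°W / 90°S: lon 306.29°, lat 124.35°.
Field: 306.29/20 → 15 → P, 124.35/10 → 12 → M; chars PM.
Square: 6.29/2 → 3, 4.35/1 → 4; chars 34.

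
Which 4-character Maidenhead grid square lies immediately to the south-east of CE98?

Longitude square 9; +1 → 10, wraps to 0, carry into field.
Longitude field C = 2; +1 → 3 = D.
Latitude square 8; −1 → 7.

DE07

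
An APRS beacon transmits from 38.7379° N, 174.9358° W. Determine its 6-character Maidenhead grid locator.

Offset from 180°W / 90°S: lon 5.0642°, lat 128.7379°.
Field: 5.0642/20 → 0 → A, 128.7379/10 → 12 → M; chars AM.
Square: 5.0642/2 → 2, 8.7379/1 → 8; chars 28.
Subsquare: 1.0642/0.0833333 → 12 → m, 0.7379/0.0416667 → 17 → r; chars mr.

AM28mr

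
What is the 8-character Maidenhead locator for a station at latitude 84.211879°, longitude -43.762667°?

Add 180° to longitude and 90° to latitude: 136.23733, 174.21188.
Field: lon ⌊136.23733/20⌋ = 6 → G; lat ⌊174.21188/10⌋ = 17 → R.
Square: lon ⌊16.23733/2⌋ = 8; lat ⌊4.21188/1⌋ = 4.
Subsquare: lon ⌊0.23733/0.0833333⌋ = 2 → c; lat ⌊0.21188/0.0416667⌋ = 5 → f.
Extended square: lon ⌊0.07067/0.00833333⌋ = 8; lat ⌊0.00355/0.00416667⌋ = 0.

GR84cf80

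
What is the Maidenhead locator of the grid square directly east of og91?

Longitude square 9; +1 → 10, wraps to 0, carry into field.
Longitude field O = 14; +1 → 15 = P.
The latitude characters are unchanged.

PG01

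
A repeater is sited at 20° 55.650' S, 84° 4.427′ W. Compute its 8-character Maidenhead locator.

EG79xb17

Add 180° to longitude and 90° to latitude: 95.92622, 69.07250.
Field: lon ⌊95.92622/20⌋ = 4 → E; lat ⌊69.07250/10⌋ = 6 → G.
Square: lon ⌊15.92622/2⌋ = 7; lat ⌊9.07250/1⌋ = 9.
Subsquare: lon ⌊1.92622/0.0833333⌋ = 23 → x; lat ⌊0.07250/0.0416667⌋ = 1 → b.
Extended square: lon ⌊0.00955/0.00833333⌋ = 1; lat ⌊0.03083/0.00416667⌋ = 7.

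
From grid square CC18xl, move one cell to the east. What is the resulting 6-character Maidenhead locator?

CC28al

Longitude subsquare x = 23; +1 → 24, wraps to 0 = a, carry into square.
Longitude square 1; +1 → 2.
The latitude characters are unchanged.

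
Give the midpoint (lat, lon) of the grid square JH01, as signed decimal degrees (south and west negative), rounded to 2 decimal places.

Field J=9, H=7: +9·20° lon, +7·10° lat → SW at lon 0°, lat -20°.
Square 0, 1: +0·2° lon, +1·1° lat → SW at lon 0°, lat -19°.
Cell spans 2° lon × 1° lat. Centre is SW corner plus half of each.
latitude -18.50, longitude 1.00.

-18.50, 1.00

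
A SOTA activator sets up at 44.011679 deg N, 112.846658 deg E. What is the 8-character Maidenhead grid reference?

ON64ka12

Offset from 180°W / 90°S: lon 292.84666°, lat 134.01168°.
Field: 292.84666/20 → 14 → O, 134.01168/10 → 13 → N; chars ON.
Square: 12.84666/2 → 6, 4.01168/1 → 4; chars 64.
Subsquare: 0.84666/0.0833333 → 10 → k, 0.01168/0.0416667 → 0 → a; chars ka.
Extended square: 0.01332/0.00833333 → 1, 0.01168/0.00416667 → 2; chars 12.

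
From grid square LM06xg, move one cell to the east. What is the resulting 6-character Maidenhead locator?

LM16ag

Longitude subsquare x = 23; +1 → 24, wraps to 0 = a, carry into square.
Longitude square 0; +1 → 1.
The latitude characters are unchanged.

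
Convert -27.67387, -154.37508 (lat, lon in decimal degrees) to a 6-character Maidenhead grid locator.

BG22th

Offset from 180°W / 90°S: lon 25.6249°, lat 62.3261°.
Field: lon ⌊25.6249/20⌋ = 1 → B; lat ⌊62.3261/10⌋ = 6 → G.
Square: lon ⌊5.6249/2⌋ = 2; lat ⌊2.3261/1⌋ = 2.
Subsquare: lon ⌊1.6249/0.0833333⌋ = 19 → t; lat ⌊0.3261/0.0416667⌋ = 7 → h.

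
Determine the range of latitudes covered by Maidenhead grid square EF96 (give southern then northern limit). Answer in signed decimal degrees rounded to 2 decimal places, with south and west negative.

Field E=4, F=5: +4·20° lon, +5·10° lat → SW at lon -100°, lat -40°.
Square 9, 6: +9·2° lon, +6·1° lat → SW at lon -82°, lat -34°.
Cell spans 2° lon × 1° lat.
south -34.00, north -33.00.

-34.00, -33.00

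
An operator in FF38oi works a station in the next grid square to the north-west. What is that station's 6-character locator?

FF38nj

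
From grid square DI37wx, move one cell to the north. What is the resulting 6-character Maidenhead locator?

Latitude subsquare x = 23; +1 → 24, wraps to 0 = a, carry into square.
Latitude square 7; +1 → 8.
The longitude characters are unchanged.

DI38wa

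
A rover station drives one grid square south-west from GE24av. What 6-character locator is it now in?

Longitude subsquare a = 0; −1 → -1, wraps to 23 = x, carry into square.
Longitude square 2; −1 → 1.
Latitude subsquare v = 21; −1 → 20 = u.

GE14xu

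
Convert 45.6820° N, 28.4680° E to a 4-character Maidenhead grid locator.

KN45

Shift to the Maidenhead origin (180°W, 90°S): lon 208.47, lat 135.68.
Field: lon ⌊208.47/20⌋ = 10 → K; lat ⌊135.68/10⌋ = 13 → N.
Square: lon ⌊8.47/2⌋ = 4; lat ⌊5.68/1⌋ = 5.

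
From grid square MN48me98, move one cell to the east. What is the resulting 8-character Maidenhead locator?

Longitude extended square 9; +1 → 10, wraps to 0, carry into subsquare.
Longitude subsquare m = 12; +1 → 13 = n.
The latitude characters are unchanged.

MN48ne08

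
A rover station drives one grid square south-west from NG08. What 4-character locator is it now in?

MG97

Longitude square 0; −1 → -1, wraps to 9, carry into field.
Longitude field N = 13; −1 → 12 = M.
Latitude square 8; −1 → 7.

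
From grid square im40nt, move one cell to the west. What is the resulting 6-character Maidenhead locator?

IM40mt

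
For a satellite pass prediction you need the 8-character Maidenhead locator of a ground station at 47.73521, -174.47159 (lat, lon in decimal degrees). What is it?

Shift to the Maidenhead origin (180°W, 90°S): lon 5.52841, lat 137.73521.
Field (20°×10°, letters A–R): 5.52841/20 → 0 → A, 137.73521/10 → 13 → N; chars AN.
Square (2°×1°, digits 0–9): 5.52841/2 → 2, 7.73521/1 → 7; chars 27.
Subsquare (5′×2.5′, letters a–x): 1.52841/0.0833333 → 18 → s, 0.73521/0.0416667 → 17 → r; chars sr.
Extended square (30″×15″, digits 0–9): 0.02841/0.00833333 → 3, 0.02688/0.00416667 → 6; chars 36.

AN27sr36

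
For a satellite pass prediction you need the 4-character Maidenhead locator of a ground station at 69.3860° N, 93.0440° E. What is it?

Shift to the Maidenhead origin (180°W, 90°S): lon 273.04, lat 159.39.
Field: 273.04/20 → 13 → N, 159.39/10 → 15 → P; chars NP.
Square: 13.04/2 → 6, 9.39/1 → 9; chars 69.

NP69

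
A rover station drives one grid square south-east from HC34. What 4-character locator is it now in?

HC43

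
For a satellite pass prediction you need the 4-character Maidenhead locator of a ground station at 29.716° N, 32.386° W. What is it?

HL39

Add 180° to longitude and 90° to latitude: 147.61, 119.72.
Field: lon ⌊147.61/20⌋ = 7 → H; lat ⌊119.72/10⌋ = 11 → L.
Square: lon ⌊7.61/2⌋ = 3; lat ⌊9.72/1⌋ = 9.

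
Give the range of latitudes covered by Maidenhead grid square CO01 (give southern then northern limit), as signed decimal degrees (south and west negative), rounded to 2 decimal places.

51.00, 52.00

Field C=2, O=14: +2·20° lon, +14·10° lat → SW at lon -140°, lat 50°.
Square 0, 1: +0·2° lon, +1·1° lat → SW at lon -140°, lat 51°.
Cell spans 2° lon × 1° lat.
south 51.00, north 52.00.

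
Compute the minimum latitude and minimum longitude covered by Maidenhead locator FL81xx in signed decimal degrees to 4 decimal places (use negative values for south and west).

Field F=5, L=11: +5·20° lon, +11·10° lat → SW at lon -80°, lat 20°.
Square 8, 1: +8·2° lon, +1·1° lat → SW at lon -64°, lat 21°.
Subsquare x=23, x=23: +23·0.0833333° lon, +23·0.0416667° lat → SW at lon -62.0833°, lat 21.9583°.
latitude 21.9583, longitude -62.0833.

21.9583, -62.0833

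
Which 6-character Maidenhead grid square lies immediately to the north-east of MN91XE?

NN01af

Longitude subsquare x = 23; +1 → 24, wraps to 0 = a, carry into square.
Longitude square 9; +1 → 10, wraps to 0, carry into field.
Longitude field M = 12; +1 → 13 = N.
Latitude subsquare e = 4; +1 → 5 = f.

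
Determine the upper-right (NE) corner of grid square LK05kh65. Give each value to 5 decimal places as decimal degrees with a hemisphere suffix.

Field L=11, K=10: +11·20° lon, +10·10° lat → SW at lon 40°, lat 10°.
Square 0, 5: +0·2° lon, +5·1° lat → SW at lon 40°, lat 15°.
Subsquare k=10, h=7: +10·0.0833333° lon, +7·0.0416667° lat → SW at lon 40.8333°, lat 15.2917°.
Extended square 6, 5: +6·0.00833333° lon, +5·0.00416667° lat → SW at lon 40.8833°, lat 15.3125°.
Cell spans 0.00833333° lon × 0.00416667° lat. NE corner is SW corner plus one full cell.
latitude 15.31667° N, longitude 40.89167° E.

15.31667° N, 40.89167° E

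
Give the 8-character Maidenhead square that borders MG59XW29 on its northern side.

MG59xx20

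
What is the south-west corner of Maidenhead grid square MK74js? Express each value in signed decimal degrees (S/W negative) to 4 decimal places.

Field M=12, K=10: +12·20° lon, +10·10° lat → SW at lon 60°, lat 10°.
Square 7, 4: +7·2° lon, +4·1° lat → SW at lon 74°, lat 14°.
Subsquare j=9, s=18: +9·0.0833333° lon, +18·0.0416667° lat → SW at lon 74.75°, lat 14.75°.
latitude 14.7500, longitude 74.7500.

14.7500, 74.7500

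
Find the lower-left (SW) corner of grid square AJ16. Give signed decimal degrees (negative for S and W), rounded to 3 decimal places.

6.000, -178.000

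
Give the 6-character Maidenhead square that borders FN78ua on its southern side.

Latitude subsquare a = 0; −1 → -1, wraps to 23 = x, carry into square.
Latitude square 8; −1 → 7.
The longitude characters are unchanged.

FN77ux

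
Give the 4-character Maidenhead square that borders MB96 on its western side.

MB86

Longitude square 9; −1 → 8.
The latitude characters are unchanged.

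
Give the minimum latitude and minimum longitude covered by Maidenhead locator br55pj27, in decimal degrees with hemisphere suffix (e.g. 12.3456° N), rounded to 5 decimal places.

Field B=1, R=17: +1·20° lon, +17·10° lat → SW at lon -160°, lat 80°.
Square 5, 5: +5·2° lon, +5·1° lat → SW at lon -150°, lat 85°.
Subsquare p=15, j=9: +15·0.0833333° lon, +9·0.0416667° lat → SW at lon -148.75°, lat 85.375°.
Extended square 2, 7: +2·0.00833333° lon, +7·0.00416667° lat → SW at lon -148.733°, lat 85.4042°.
latitude 85.40417° N, longitude 148.73333° W.

85.40417° N, 148.73333° W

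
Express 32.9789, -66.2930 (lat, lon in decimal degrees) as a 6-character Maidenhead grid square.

FM62ux

Offset from 180°W / 90°S: lon 113.7070°, lat 122.9789°.
Field: lon ⌊113.7070/20⌋ = 5 → F; lat ⌊122.9789/10⌋ = 12 → M.
Square: lon ⌊13.7070/2⌋ = 6; lat ⌊2.9789/1⌋ = 2.
Subsquare: lon ⌊1.7070/0.0833333⌋ = 20 → u; lat ⌊0.9789/0.0416667⌋ = 23 → x.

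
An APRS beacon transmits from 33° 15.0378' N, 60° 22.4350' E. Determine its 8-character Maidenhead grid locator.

MM03eg40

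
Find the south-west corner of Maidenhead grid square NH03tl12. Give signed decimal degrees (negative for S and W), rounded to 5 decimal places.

-16.53333, 81.59167

Field N=13, H=7: +13·20° lon, +7·10° lat → SW at lon 80°, lat -20°.
Square 0, 3: +0·2° lon, +3·1° lat → SW at lon 80°, lat -17°.
Subsquare t=19, l=11: +19·0.0833333° lon, +11·0.0416667° lat → SW at lon 81.5833°, lat -16.5417°.
Extended square 1, 2: +1·0.00833333° lon, +2·0.00416667° lat → SW at lon 81.5917°, lat -16.5333°.
latitude -16.53333, longitude 81.59167.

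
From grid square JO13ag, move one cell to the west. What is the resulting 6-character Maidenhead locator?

JO03xg

Longitude subsquare a = 0; −1 → -1, wraps to 23 = x, carry into square.
Longitude square 1; −1 → 0.
The latitude characters are unchanged.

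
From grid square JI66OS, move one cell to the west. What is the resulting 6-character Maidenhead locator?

Longitude subsquare o = 14; −1 → 13 = n.
The latitude characters are unchanged.

JI66ns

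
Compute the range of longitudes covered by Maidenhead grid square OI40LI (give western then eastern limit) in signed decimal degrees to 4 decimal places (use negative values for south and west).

108.9167, 109.0000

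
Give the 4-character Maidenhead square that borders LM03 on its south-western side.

KM92

Longitude square 0; −1 → -1, wraps to 9, carry into field.
Longitude field L = 11; −1 → 10 = K.
Latitude square 3; −1 → 2.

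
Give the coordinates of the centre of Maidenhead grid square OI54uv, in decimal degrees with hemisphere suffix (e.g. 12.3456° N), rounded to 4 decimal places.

5.1042° S, 111.7083° E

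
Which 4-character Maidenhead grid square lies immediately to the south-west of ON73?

Longitude square 7; −1 → 6.
Latitude square 3; −1 → 2.

ON62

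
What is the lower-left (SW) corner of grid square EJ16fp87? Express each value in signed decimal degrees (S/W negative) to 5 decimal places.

6.65417, -97.51667

Field E=4, J=9: +4·20° lon, +9·10° lat → SW at lon -100°, lat 0°.
Square 1, 6: +1·2° lon, +6·1° lat → SW at lon -98°, lat 6°.
Subsquare f=5, p=15: +5·0.0833333° lon, +15·0.0416667° lat → SW at lon -97.5833°, lat 6.625°.
Extended square 8, 7: +8·0.00833333° lon, +7·0.00416667° lat → SW at lon -97.5167°, lat 6.65417°.
latitude 6.65417, longitude -97.51667.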